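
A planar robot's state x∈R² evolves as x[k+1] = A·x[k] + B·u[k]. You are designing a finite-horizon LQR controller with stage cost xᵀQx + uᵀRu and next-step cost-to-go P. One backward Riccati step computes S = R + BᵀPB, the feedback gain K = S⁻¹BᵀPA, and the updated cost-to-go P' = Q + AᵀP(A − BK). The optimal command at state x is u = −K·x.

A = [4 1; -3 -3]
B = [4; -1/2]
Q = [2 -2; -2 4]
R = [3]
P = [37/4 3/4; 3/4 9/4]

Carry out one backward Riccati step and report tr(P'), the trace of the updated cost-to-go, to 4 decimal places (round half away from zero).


BᵀP = [36.6250 1.8750]
S = R + BᵀPB = [3] + [145.5625] = [148.5625]
BᵀPA = [140.8750 31.0000]
K = S⁻¹·BᵀPA = [0.9483 0.2087]
A−BK = [0.2070 0.1653; -2.5259 -2.8957]
AᵀP(A−BK) = [16.6647 16.6041; 16.6041 18.5313]
P' = Q + AᵀP(A−BK) = [18.6647 14.6041; 14.6041 22.5313]
tr(P') = 41.1960

41.1960


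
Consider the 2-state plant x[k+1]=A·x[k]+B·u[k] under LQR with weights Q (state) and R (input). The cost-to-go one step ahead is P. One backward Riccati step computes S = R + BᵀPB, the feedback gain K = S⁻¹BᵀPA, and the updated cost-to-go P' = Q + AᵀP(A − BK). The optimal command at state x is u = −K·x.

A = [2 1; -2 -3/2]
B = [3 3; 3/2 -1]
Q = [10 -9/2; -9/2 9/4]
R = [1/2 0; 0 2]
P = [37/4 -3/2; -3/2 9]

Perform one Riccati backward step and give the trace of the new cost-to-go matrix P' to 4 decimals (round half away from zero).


16.4726

BᵀP = [25.5000 9.0000; 29.2500 -13.5000]
S = R + BᵀPB = [1/2 0; 0 2] + [90.0000 67.5000; 67.5000 101.2500] = [90.5000 67.5000; 67.5000 103.2500]
BᵀPA = [33.0000 12.0000; 85.5000 49.5000]
K = S⁻¹·BᵀPA = [-0.4937 -0.4391; 1.1509 0.7665]
A−BK = [0.0286 0.0178; -0.1085 -0.0749]
AᵀP(A−BK) = [2.8938 1.9566; 1.9566 1.3288]
P' = Q + AᵀP(A−BK) = [12.8938 -2.5434; -2.5434 3.5788]
tr(P') = 16.4726


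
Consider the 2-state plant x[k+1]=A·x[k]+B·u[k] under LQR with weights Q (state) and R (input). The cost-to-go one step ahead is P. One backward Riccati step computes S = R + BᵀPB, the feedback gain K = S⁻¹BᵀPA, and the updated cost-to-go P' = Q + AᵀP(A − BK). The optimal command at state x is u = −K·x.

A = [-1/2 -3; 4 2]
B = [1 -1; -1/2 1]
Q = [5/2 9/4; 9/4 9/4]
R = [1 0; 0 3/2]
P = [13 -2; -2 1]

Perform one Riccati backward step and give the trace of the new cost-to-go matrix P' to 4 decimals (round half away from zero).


BᵀP = [14.0000 -2.5000; -15.0000 3.0000]
S = R + BᵀPB = [1 0; 0 3/2] + [15.2500 -16.5000; -16.5000 18.0000] = [16.2500 -16.5000; -16.5000 19.5000]
BᵀPA = [-17.0000 -47.0000; 19.5000 51.0000]
K = S⁻¹·BᵀPA = [-0.2185 -1.6807; 0.8151 1.1933]
A−BK = [0.5336 -0.1261; 3.0756 -0.0336]
AᵀP(A−BK) = [7.6408 1.6597; 1.6597 5.1513]
P' = Q + AᵀP(A−BK) = [10.1408 3.9097; 3.9097 7.4013]
tr(P') = 17.5420

17.5420


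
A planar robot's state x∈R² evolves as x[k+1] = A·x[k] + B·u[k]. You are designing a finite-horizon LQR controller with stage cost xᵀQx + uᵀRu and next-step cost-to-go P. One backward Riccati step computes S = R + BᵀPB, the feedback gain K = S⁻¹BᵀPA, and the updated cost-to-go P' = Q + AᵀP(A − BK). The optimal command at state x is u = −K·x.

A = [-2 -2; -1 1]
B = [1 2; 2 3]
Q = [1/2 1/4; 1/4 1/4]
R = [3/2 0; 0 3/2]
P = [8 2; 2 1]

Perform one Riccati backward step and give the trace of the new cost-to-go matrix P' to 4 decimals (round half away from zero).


BᵀP = [12.0000 4.0000; 22.0000 7.0000]
S = R + BᵀPB = [3/2 0; 0 3/2] + [20.0000 36.0000; 36.0000 65.0000] = [21.5000 36.0000; 36.0000 66.5000]
BᵀPA = [-28.0000 -20.0000; -51.0000 -37.0000]
K = S⁻¹·BᵀPA = [-0.1944 0.0150; -0.6617 -0.5645]
A−BK = [-0.4822 -0.8860; 1.3738 2.6636]
AᵀP(A−BK) = [1.8112 2.6299; 2.6299 4.4131]
P' = Q + AᵀP(A−BK) = [2.3112 2.8799; 2.8799 4.6631]
tr(P') = 6.9743

6.9743


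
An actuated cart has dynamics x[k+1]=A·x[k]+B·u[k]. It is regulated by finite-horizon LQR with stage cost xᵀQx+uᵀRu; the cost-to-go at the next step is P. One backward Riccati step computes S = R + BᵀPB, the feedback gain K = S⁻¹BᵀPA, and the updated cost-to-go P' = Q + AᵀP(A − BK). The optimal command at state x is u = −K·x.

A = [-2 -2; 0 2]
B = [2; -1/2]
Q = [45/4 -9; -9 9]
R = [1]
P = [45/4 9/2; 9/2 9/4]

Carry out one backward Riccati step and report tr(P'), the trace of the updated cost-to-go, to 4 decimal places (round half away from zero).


BᵀP = [20.2500 7.8750]
S = R + BᵀPB = [1] + [36.5625] = [37.5625]
BᵀPA = [-40.5000 -24.7500]
K = S⁻¹·BᵀPA = [-1.0782 -0.6589]
A−BK = [0.1564 -0.6822; -0.5391 1.6705]
AᵀP(A−BK) = [1.3328 0.3145; 0.3145 1.6922]
P' = Q + AᵀP(A−BK) = [12.5828 -8.6855; -8.6855 10.6922]
tr(P') = 23.2750

23.2750


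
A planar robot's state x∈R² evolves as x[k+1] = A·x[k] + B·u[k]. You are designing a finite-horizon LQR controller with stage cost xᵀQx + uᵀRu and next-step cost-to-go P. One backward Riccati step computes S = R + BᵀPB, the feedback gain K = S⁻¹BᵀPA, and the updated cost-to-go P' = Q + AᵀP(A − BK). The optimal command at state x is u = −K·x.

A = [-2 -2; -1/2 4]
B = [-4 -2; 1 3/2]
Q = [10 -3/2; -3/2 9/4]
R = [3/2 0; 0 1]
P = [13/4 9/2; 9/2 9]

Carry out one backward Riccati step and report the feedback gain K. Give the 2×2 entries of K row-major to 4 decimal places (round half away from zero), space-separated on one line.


0.9201 -1.1063 -0.8235 2.9479

BᵀP = [-8.5000 -9.0000; 0.2500 4.5000]
S = R + BᵀPB = [3/2 0; 0 1] + [25.0000 3.5000; 3.5000 6.2500] = [26.5000 3.5000; 3.5000 7.2500]
BᵀPA = [21.5000 -19.0000; -2.7500 17.5000]
K = S⁻¹·BᵀPA = [0.9201 -1.1063; -0.8235 2.9479]
A−BK = [0.0334 -0.5295; -0.1849 0.6845]
AᵀP(A−BK) = [2.2036 -4.6074; -4.6074 12.3919]
P' = Q + AᵀP(A−BK) = [12.2036 -6.1074; -6.1074 14.6419]
tr(P') = 26.8456


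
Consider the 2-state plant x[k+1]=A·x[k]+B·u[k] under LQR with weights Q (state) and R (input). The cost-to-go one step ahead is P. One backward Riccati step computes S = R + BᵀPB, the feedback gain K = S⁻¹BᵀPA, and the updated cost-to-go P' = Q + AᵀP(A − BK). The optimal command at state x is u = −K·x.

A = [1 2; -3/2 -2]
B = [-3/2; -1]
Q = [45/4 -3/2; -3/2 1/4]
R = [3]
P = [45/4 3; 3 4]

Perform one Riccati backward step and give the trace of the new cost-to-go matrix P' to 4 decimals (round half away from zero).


BᵀP = [-19.8750 -8.5000]
S = R + BᵀPB = [3] + [38.3125] = [41.3125]
BᵀPA = [-7.1250 -22.7500]
K = S⁻¹·BᵀPA = [-0.1725 -0.5507]
A−BK = [0.7413 1.1740; -1.6725 -2.5507]
AᵀP(A−BK) = [10.0212 15.5764; 15.5764 24.4720]
P' = Q + AᵀP(A−BK) = [21.2712 14.0764; 14.0764 24.7220]
tr(P') = 45.9932

45.9932


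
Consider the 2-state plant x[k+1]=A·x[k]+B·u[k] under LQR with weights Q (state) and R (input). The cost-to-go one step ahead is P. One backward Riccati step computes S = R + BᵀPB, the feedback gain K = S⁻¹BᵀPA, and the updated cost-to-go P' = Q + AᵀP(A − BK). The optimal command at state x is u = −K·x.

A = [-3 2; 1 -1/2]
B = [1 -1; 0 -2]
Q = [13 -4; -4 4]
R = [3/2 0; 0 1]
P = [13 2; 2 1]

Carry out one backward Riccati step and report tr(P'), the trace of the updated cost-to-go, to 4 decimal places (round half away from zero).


BᵀP = [13.0000 2.0000; -17.0000 -4.0000]
S = R + BᵀPB = [3/2 0; 0 1] + [13.0000 -17.0000; -17.0000 25.0000] = [14.5000 -17.0000; -17.0000 26.0000]
BᵀPA = [-37.0000 25.0000; 47.0000 -32.0000]
K = S⁻¹·BᵀPA = [-1.8523 1.2045; 0.5966 -0.4432]
A−BK = [-0.5511 0.3523; 2.1932 -1.3864]
AᵀP(A−BK) = [9.4261 -6.1023; -6.1023 3.9545]
P' = Q + AᵀP(A−BK) = [22.4261 -10.1023; -10.1023 7.9545]
tr(P') = 30.3807

30.3807


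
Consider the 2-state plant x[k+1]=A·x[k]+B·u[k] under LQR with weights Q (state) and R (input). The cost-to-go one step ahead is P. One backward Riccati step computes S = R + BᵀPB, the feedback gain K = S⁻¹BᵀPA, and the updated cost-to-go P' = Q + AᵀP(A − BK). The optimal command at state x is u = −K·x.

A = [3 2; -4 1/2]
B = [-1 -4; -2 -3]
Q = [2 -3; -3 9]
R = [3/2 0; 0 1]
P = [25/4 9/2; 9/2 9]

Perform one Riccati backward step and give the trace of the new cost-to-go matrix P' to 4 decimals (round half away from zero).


38.8429

BᵀP = [-15.2500 -22.5000; -38.5000 -45.0000]
S = R + BᵀPB = [3/2 0; 0 1] + [60.2500 128.5000; 128.5000 289.0000] = [61.7500 128.5000; 128.5000 290.0000]
BᵀPA = [44.2500 -41.7500; 64.5000 -99.5000]
K = S⁻¹·BᵀPA = [3.2569 0.4861; -1.2207 -0.5585]
A−BK = [1.3739 0.2521; -1.1484 -0.2033]
AᵀP(A−BK) = [26.8686 4.7629; 4.7629 0.9743]
P' = Q + AᵀP(A−BK) = [28.8686 1.7629; 1.7629 9.9743]
tr(P') = 38.8429


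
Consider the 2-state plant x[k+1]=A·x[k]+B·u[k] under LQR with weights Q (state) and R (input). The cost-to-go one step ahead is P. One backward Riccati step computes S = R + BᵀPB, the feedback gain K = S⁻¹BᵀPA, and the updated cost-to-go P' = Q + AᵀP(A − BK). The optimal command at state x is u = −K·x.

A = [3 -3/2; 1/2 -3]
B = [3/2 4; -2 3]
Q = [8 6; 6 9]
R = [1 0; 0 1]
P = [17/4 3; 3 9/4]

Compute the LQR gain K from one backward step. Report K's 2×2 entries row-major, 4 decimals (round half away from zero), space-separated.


BᵀP = [0.3750 0.0000; 26.0000 18.7500]
S = R + BᵀPB = [1 0; 0 1] + [0.5625 1.5000; 1.5000 160.2500] = [1.5625 1.5000; 1.5000 161.2500]
BᵀPA = [1.1250 -0.5625; 87.3750 -95.2500]
K = S⁻¹·BᵀPA = [0.2016 0.2089; 0.5400 -0.5926]
A−BK = [0.5376 0.5572; -0.7167 -0.8042]
AᵀP(A−BK) = [0.4045 -0.2030; -0.2030 0.4809]
P' = Q + AᵀP(A−BK) = [8.4045 5.7970; 5.7970 9.4809]
tr(P') = 17.8854

0.2016 0.2089 0.5400 -0.5926


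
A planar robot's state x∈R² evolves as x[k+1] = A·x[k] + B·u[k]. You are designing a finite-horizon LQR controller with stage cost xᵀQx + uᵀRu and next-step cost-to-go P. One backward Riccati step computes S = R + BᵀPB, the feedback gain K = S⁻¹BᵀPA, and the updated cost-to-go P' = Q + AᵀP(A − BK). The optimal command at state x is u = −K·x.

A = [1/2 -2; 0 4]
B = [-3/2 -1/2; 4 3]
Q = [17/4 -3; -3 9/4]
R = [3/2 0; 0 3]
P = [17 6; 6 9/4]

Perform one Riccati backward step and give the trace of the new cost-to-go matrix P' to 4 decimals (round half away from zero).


11.3690

BᵀP = [-1.5000 0.0000; 9.5000 3.7500]
S = R + BᵀPB = [3/2 0; 0 3] + [2.2500 0.7500; 0.7500 6.5000] = [3.7500 0.7500; 0.7500 9.5000]
BᵀPA = [-0.7500 3.0000; 4.7500 -4.0000]
K = S⁻¹·BᵀPA = [-0.3048 0.8984; 0.5241 -0.4920]
A−BK = [0.3048 -0.8984; -0.3529 1.8824]
AᵀP(A−BK) = [1.5321 -1.9893; -1.9893 3.3369]
P' = Q + AᵀP(A−BK) = [5.7821 -4.9893; -4.9893 5.5869]
tr(P') = 11.3690


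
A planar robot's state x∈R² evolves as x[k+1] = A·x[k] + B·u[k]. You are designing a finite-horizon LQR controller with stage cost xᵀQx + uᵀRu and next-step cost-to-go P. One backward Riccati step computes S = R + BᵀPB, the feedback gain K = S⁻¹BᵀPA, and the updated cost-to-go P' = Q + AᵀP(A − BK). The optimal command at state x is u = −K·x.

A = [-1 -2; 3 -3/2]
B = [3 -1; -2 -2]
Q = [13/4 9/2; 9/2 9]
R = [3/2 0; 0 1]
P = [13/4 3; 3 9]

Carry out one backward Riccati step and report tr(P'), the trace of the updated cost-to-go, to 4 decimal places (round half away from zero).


BᵀP = [3.7500 -9.0000; -9.2500 -21.0000]
S = R + BᵀPB = [3/2 0; 0 1] + [29.2500 14.2500; 14.2500 51.2500] = [30.7500 14.2500; 14.2500 52.2500]
BᵀPA = [-30.7500 6.0000; -53.7500 50.0000]
K = S⁻¹·BᵀPA = [-0.5990 -0.2843; -0.8653 1.0345]
A−BK = [-0.0684 -0.1127; 0.0713 0.0004]
AᵀP(A−BK) = [1.3187 -0.6387; -0.6387 1.2324]
P' = Q + AᵀP(A−BK) = [4.5687 3.8613; 3.8613 10.2324]
tr(P') = 14.8011

14.8011


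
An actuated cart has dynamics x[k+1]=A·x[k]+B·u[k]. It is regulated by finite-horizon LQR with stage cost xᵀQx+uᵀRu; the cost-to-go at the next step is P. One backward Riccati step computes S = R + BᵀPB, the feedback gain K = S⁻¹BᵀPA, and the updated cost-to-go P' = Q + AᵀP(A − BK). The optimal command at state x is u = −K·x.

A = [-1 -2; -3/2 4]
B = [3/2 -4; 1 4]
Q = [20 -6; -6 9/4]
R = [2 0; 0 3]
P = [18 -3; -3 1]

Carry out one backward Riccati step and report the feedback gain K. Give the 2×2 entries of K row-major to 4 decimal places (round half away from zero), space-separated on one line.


BᵀP = [24.0000 -3.5000; -84.0000 16.0000]
S = R + BᵀPB = [2 0; 0 3] + [32.5000 -110.0000; -110.0000 400.0000] = [34.5000 -110.0000; -110.0000 403.0000]
BᵀPA = [-18.7500 -62.0000; 60.0000 232.0000]
K = S⁻¹·BᵀPA = [-0.5302 0.2961; 0.0042 0.6565]
A−BK = [-0.1880 0.1819; -0.9864 1.0779]
AᵀP(A−BK) = [1.0589 -0.8384; -0.8384 2.0493]
P' = Q + AᵀP(A−BK) = [21.0589 -6.8384; -6.8384 4.2993]
tr(P') = 25.3582

-0.5302 0.2961 0.0042 0.6565


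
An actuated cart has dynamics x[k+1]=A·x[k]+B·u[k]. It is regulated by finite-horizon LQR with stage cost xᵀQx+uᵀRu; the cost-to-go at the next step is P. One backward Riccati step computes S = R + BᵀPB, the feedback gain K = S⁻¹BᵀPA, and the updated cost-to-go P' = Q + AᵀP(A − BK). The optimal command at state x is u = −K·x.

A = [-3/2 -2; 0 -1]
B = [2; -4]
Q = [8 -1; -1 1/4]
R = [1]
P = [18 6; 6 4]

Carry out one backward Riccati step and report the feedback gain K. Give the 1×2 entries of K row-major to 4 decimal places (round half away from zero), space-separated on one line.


-0.4390 -0.4878

BᵀP = [12.0000 -4.0000]
S = R + BᵀPB = [1] + [40.0000] = [41.0000]
BᵀPA = [-18.0000 -20.0000]
K = S⁻¹·BᵀPA = [-0.4390 -0.4878]
A−BK = [-0.6220 -1.0244; -1.7561 -2.9512]
AᵀP(A−BK) = [32.5976 54.2195; 54.2195 90.2439]
P' = Q + AᵀP(A−BK) = [40.5976 53.2195; 53.2195 90.4939]
tr(P') = 131.0915


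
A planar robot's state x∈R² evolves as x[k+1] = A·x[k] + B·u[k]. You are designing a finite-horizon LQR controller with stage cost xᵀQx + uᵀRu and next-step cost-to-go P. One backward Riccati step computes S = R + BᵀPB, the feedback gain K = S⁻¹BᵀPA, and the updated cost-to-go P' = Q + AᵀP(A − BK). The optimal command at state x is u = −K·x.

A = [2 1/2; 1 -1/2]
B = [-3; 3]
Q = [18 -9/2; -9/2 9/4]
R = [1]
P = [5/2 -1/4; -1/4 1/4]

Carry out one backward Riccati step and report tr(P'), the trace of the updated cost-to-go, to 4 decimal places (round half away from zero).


22.0888

BᵀP = [-8.2500 1.5000]
S = R + BᵀPB = [1] + [29.2500] = [30.2500]
BᵀPA = [-15.0000 -4.8750]
K = S⁻¹·BᵀPA = [-0.4959 -0.1612]
A−BK = [0.5124 0.0165; 2.4876 -0.0165]
AᵀP(A−BK) = [1.8120 0.0826; 0.0826 0.0269]
P' = Q + AᵀP(A−BK) = [19.8120 -4.4174; -4.4174 2.2769]
tr(P') = 22.0888


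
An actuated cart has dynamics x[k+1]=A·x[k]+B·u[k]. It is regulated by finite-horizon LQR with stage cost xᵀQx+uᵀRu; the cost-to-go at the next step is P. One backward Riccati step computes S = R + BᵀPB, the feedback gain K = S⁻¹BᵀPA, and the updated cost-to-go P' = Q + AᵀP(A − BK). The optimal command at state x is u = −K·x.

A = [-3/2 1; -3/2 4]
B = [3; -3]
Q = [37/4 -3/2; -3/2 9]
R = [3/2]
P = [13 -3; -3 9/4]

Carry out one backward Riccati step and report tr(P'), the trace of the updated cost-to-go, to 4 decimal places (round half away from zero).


50.7544

BᵀP = [48.0000 -15.7500]
S = R + BᵀPB = [3/2] + [191.2500] = [192.7500]
BᵀPA = [-48.3750 -15.0000]
K = S⁻¹·BᵀPA = [-0.2510 -0.0778]
A−BK = [-0.7471 1.2335; -2.2529 3.7665]
AᵀP(A−BK) = [8.6717 -14.2646; -14.2646 23.8327]
P' = Q + AᵀP(A−BK) = [17.9217 -15.7646; -15.7646 32.8327]
tr(P') = 50.7544


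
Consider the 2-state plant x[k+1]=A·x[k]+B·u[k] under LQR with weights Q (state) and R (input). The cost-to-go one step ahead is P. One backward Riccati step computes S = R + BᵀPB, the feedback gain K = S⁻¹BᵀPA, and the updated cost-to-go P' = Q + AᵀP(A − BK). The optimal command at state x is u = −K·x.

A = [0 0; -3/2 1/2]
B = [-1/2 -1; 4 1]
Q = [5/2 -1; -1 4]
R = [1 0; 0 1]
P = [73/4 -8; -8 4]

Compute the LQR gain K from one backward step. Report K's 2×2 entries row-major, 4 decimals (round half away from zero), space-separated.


-0.3089 0.1030 0.0225 -0.0075

BᵀP = [-41.1250 20.0000; -26.2500 12.0000]
S = R + BᵀPB = [1 0; 0 1] + [100.5625 61.1250; 61.1250 38.2500] = [101.5625 61.1250; 61.1250 39.2500]
BᵀPA = [-30.0000 10.0000; -18.0000 6.0000]
K = S⁻¹·BᵀPA = [-0.3089 0.1030; 0.0225 -0.0075]
A−BK = [-0.1320 0.0440; -0.2868 0.0956]
AᵀP(A−BK) = [0.1372 -0.0457; -0.0457 0.0152]
P' = Q + AᵀP(A−BK) = [2.6372 -1.0457; -1.0457 4.0152]
tr(P') = 6.6525


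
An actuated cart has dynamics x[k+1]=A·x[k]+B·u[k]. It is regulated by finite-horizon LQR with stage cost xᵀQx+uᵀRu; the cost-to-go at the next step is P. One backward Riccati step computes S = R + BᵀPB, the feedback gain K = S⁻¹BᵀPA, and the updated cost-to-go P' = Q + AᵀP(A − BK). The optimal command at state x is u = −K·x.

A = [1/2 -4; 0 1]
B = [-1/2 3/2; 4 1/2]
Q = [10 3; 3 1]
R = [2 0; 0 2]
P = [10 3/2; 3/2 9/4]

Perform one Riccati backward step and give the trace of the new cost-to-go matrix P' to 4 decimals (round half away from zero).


BᵀP = [1.0000 8.2500; 15.7500 3.3750]
S = R + BᵀPB = [2 0; 0 2] + [32.5000 5.6250; 5.6250 25.3125] = [34.5000 5.6250; 5.6250 27.3125]
BᵀPA = [0.5000 4.2500; 7.8750 -59.6250]
K = S⁻¹·BᵀPA = [-0.0336 0.4958; 0.2953 -2.2852]
A−BK = [0.0403 -0.3244; -0.0130 0.1595]
AᵀP(A−BK) = [0.1917 -1.5022; -1.5022 11.8897]
P' = Q + AᵀP(A−BK) = [10.1917 1.4978; 1.4978 12.8897]
tr(P') = 23.0814

23.0814


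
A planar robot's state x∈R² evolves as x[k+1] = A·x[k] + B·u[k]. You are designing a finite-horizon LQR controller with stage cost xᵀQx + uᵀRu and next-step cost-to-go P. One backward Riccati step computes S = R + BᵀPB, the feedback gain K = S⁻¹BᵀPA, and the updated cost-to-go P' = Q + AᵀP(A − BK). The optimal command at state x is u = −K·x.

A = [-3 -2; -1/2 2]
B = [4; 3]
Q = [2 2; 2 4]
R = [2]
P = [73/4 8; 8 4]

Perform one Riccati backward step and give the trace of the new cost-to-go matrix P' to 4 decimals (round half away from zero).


BᵀP = [97.0000 44.0000]
S = R + BᵀPB = [2] + [520.0000] = [522.0000]
BᵀPA = [-313.0000 -106.0000]
K = S⁻¹·BᵀPA = [-0.5996 -0.2031]
A−BK = [-0.6015 -1.1877; 1.2989 2.6092]
AᵀP(A−BK) = [1.5699 1.9406; 1.9406 3.4751]
P' = Q + AᵀP(A−BK) = [3.5699 3.9406; 3.9406 7.4751]
tr(P') = 11.0450

11.0450


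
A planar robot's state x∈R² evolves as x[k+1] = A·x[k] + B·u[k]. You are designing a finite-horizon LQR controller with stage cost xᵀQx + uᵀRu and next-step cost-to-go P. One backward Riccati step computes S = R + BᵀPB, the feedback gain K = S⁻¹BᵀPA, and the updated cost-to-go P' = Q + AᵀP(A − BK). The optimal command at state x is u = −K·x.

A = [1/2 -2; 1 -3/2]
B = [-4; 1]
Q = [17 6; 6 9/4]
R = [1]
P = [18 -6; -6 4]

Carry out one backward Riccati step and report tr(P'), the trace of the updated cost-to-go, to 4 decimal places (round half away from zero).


BᵀP = [-78.0000 28.0000]
S = R + BᵀPB = [1] + [340.0000] = [341.0000]
BᵀPA = [-11.0000 114.0000]
K = S⁻¹·BᵀPA = [-0.0323 0.3343]
A−BK = [0.3710 -0.6628; 1.0323 -1.8343]
AᵀP(A−BK) = [2.1452 -3.8226; -3.8226 6.8886]
P' = Q + AᵀP(A−BK) = [19.1452 2.1774; 2.1774 9.1386]
tr(P') = 28.2837

28.2837


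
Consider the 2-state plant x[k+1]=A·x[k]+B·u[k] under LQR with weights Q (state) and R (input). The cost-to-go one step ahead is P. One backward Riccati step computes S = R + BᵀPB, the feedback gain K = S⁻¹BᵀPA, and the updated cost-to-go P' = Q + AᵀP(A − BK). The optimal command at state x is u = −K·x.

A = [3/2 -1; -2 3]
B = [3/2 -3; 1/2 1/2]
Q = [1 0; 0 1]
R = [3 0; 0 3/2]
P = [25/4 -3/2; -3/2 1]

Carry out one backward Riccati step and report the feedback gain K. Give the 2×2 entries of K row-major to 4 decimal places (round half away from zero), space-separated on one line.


BᵀP = [8.6250 -1.7500; -19.5000 5.0000]
S = R + BᵀPB = [3 0; 0 3/2] + [12.0625 -26.7500; -26.7500 61.0000] = [15.0625 -26.7500; -26.7500 62.5000]
BᵀPA = [16.4375 -13.8750; -39.2500 34.5000]
K = S⁻¹·BᵀPA = [-0.1000 0.2466; -0.6708 0.6575]
A−BK = [-0.3624 0.6027; -1.6146 2.5479]
AᵀP(A−BK) = [2.3773 -3.3699; -3.3699 4.9863]
P' = Q + AᵀP(A−BK) = [3.3773 -3.3699; -3.3699 5.9863]
tr(P') = 9.3636

-0.1000 0.2466 -0.6708 0.6575


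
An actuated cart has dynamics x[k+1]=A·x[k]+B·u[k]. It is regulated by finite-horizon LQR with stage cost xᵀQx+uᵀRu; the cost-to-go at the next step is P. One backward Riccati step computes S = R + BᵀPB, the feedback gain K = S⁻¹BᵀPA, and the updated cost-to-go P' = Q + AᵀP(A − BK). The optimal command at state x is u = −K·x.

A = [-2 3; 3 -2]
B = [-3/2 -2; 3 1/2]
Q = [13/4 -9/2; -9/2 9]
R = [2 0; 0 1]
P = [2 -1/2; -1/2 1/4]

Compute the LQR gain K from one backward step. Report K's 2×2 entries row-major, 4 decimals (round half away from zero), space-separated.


BᵀP = [-4.5000 1.5000; -4.2500 1.1250]
S = R + BᵀPB = [2 0; 0 1] + [11.2500 9.7500; 9.7500 9.0625] = [13.2500 9.7500; 9.7500 10.0625]
BᵀPA = [13.5000 -16.5000; 11.8750 -15.0000]
K = S⁻¹·BᵀPA = [0.5243 -0.5169; 0.6721 -0.9898]
A−BK = [0.1307 0.2450; 1.0911 0.0457]
AᵀP(A−BK) = [1.1907 -1.2675; -1.2675 1.6235]
P' = Q + AᵀP(A−BK) = [4.4407 -5.7675; -5.7675 10.6235]
tr(P') = 15.0642

0.5243 -0.5169 0.6721 -0.9898


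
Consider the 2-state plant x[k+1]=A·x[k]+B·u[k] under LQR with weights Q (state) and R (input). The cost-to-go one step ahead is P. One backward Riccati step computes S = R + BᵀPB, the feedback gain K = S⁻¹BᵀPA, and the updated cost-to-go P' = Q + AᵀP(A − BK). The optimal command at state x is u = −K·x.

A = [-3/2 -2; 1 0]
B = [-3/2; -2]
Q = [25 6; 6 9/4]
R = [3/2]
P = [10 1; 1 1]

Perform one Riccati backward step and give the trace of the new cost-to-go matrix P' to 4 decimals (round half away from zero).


39.5147

BᵀP = [-17.0000 -3.5000]
S = R + BᵀPB = [3/2] + [32.5000] = [34.0000]
BᵀPA = [22.0000 34.0000]
K = S⁻¹·BᵀPA = [0.6471 1.0000]
A−BK = [-0.5294 -0.5000; 2.2941 2.0000]
AᵀP(A−BK) = [6.2647 6.0000; 6.0000 6.0000]
P' = Q + AᵀP(A−BK) = [31.2647 12.0000; 12.0000 8.2500]
tr(P') = 39.5147


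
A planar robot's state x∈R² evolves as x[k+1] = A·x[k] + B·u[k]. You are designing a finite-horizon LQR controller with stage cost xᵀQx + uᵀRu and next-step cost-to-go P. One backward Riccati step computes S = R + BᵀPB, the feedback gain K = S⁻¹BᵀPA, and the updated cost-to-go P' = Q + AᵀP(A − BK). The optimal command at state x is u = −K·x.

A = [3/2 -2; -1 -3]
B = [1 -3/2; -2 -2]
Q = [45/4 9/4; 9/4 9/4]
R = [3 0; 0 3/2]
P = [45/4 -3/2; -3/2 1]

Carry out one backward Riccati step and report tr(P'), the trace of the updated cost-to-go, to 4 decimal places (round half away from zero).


BᵀP = [14.2500 -3.5000; -13.8750 0.2500]
S = R + BᵀPB = [3 0; 0 3/2] + [21.2500 -14.3750; -14.3750 20.3125] = [24.2500 -14.3750; -14.3750 21.8125]
BᵀPA = [24.8750 -18.0000; -21.0625 27.0000]
K = S⁻¹·BᵀPA = [0.7440 -0.0140; -0.4753 1.2286]
A−BK = [0.0430 -0.1431; -0.4625 -0.5707]
AᵀP(A−BK) = [2.2941 -0.7749; -0.7749 2.5759]
P' = Q + AᵀP(A−BK) = [13.5441 1.4751; 1.4751 4.8259]
tr(P') = 18.3700

18.3700


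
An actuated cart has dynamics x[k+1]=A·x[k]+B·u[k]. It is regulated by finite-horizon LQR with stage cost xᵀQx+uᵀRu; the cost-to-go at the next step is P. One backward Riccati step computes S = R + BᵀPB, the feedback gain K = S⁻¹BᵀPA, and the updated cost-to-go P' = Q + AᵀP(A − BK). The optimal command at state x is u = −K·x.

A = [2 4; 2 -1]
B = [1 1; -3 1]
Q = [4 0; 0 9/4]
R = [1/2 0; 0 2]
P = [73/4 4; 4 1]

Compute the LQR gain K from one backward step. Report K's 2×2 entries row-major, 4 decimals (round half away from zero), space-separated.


0.5077 1.6280 1.7374 2.4683

BᵀP = [6.2500 1.0000; 22.2500 5.0000]
S = R + BᵀPB = [1/2 0; 0 2] + [3.2500 7.2500; 7.2500 27.2500] = [3.7500 7.2500; 7.2500 29.2500]
BᵀPA = [14.5000 24.0000; 54.5000 84.0000]
K = S⁻¹·BᵀPA = [0.5077 1.6280; 1.7374 2.4683]
A−BK = [-0.2451 -0.0963; 1.7856 1.4158]
AᵀP(A−BK) = [6.9497 9.8731; 9.8731 14.5930]
P' = Q + AᵀP(A−BK) = [10.9497 9.8731; 9.8731 16.8430]
tr(P') = 27.7927


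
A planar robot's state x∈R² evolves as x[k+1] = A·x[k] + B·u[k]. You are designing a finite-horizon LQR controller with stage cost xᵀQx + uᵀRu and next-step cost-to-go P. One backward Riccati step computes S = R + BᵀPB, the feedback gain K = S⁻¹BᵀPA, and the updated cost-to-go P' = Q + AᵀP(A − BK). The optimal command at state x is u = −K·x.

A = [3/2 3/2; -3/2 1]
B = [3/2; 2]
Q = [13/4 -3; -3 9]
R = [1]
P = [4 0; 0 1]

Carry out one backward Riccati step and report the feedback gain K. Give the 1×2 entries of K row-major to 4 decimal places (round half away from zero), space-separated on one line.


0.4286 0.7857

BᵀP = [6.0000 2.0000]
S = R + BᵀPB = [1] + [13.0000] = [14.0000]
BᵀPA = [6.0000 11.0000]
K = S⁻¹·BᵀPA = [0.4286 0.7857]
A−BK = [0.8571 0.3214; -2.3571 -0.5714]
AᵀP(A−BK) = [8.6786 2.7857; 2.7857 1.3571]
P' = Q + AᵀP(A−BK) = [11.9286 -0.2143; -0.2143 10.3571]
tr(P') = 22.2857


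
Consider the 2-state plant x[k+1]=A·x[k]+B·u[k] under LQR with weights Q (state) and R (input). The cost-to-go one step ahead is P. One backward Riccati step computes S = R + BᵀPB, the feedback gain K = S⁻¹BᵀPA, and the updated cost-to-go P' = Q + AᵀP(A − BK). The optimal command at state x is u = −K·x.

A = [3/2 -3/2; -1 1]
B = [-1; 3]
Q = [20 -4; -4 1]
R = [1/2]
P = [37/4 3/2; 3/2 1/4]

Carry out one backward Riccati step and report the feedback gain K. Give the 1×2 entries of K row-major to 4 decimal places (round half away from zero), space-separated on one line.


BᵀP = [-4.7500 -0.7500]
S = R + BᵀPB = [1/2] + [2.5000] = [3.0000]
BᵀPA = [-6.3750 6.3750]
K = S⁻¹·BᵀPA = [-2.1250 2.1250]
A−BK = [-0.6250 0.6250; 5.3750 -5.3750]
AᵀP(A−BK) = [3.0156 -3.0156; -3.0156 3.0156]
P' = Q + AᵀP(A−BK) = [23.0156 -7.0156; -7.0156 4.0156]
tr(P') = 27.0313

-2.1250 2.1250


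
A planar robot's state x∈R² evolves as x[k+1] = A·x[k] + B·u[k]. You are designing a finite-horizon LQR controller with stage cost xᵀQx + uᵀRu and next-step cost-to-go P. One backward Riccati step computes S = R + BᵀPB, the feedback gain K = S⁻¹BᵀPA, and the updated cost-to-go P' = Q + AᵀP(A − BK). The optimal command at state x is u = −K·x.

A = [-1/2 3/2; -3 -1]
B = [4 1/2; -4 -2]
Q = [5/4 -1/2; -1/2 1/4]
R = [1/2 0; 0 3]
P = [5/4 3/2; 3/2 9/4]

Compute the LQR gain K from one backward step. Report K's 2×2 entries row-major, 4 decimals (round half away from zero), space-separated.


BᵀP = [-1.0000 -3.0000; -2.3750 -3.7500]
S = R + BᵀPB = [1/2 0; 0 3] + [8.0000 5.5000; 5.5000 6.3125] = [8.5000 5.5000; 5.5000 9.3125]
BᵀPA = [9.5000 1.5000; 12.4375 0.1875]
K = S⁻¹·BᵀPA = [0.4102 0.2645; 1.0933 -0.1361]
A−BK = [-2.6875 0.5099; 0.8275 -0.2141]
AᵀP(A−BK) = [7.5676 -1.0078; -1.0078 0.1912]
P' = Q + AᵀP(A−BK) = [8.8176 -1.5078; -1.5078 0.4412]
tr(P') = 9.2588

0.4102 0.2645 1.0933 -0.1361


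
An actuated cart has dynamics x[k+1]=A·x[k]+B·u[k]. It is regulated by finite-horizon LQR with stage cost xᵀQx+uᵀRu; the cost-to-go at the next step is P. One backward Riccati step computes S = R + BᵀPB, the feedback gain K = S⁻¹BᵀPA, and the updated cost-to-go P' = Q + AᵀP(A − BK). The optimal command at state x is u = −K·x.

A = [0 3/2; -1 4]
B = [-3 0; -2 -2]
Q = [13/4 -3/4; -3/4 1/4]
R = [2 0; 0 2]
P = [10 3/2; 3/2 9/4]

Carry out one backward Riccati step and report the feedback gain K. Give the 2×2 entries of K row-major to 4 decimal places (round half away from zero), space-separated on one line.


0.0183 -0.5437 0.3792 -1.1558

BᵀP = [-33.0000 -9.0000; -3.0000 -4.5000]
S = R + BᵀPB = [2 0; 0 2] + [117.0000 18.0000; 18.0000 9.0000] = [119.0000 18.0000; 18.0000 11.0000]
BᵀPA = [9.0000 -85.5000; 4.5000 -22.5000]
K = S⁻¹·BᵀPA = [0.0183 -0.5437; 0.3792 -1.1558]
A−BK = [0.0548 -0.1310; -0.2051 0.6010]
AᵀP(A−BK) = [0.3792 -1.1558; -1.1558 4.0112]
P' = Q + AᵀP(A−BK) = [3.6292 -1.9058; -1.9058 4.2612]
tr(P') = 7.8904


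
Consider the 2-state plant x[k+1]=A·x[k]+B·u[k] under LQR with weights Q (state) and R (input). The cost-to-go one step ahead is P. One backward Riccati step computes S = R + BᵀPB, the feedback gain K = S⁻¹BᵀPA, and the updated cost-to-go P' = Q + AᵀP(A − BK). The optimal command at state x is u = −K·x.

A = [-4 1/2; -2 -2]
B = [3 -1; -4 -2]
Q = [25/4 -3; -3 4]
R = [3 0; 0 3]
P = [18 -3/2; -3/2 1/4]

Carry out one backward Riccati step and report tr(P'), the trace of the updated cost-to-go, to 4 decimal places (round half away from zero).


17.2355

BᵀP = [60.0000 -5.5000; -15.0000 1.0000]
S = R + BᵀPB = [3 0; 0 3] + [202.0000 -49.0000; -49.0000 13.0000] = [205.0000 -49.0000; -49.0000 16.0000]
BᵀPA = [-229.0000 41.0000; 58.0000 -9.5000]
K = S⁻¹·BᵀPA = [-0.9352 0.2167; 0.7611 0.0700]
A−BK = [-0.4334 -0.0802; -4.2184 -0.9932]
AᵀP(A−BK) = [6.7065 0.0717; 0.0717 0.2790]
P' = Q + AᵀP(A−BK) = [12.9565 -2.9283; -2.9283 4.2790]
tr(P') = 17.2355


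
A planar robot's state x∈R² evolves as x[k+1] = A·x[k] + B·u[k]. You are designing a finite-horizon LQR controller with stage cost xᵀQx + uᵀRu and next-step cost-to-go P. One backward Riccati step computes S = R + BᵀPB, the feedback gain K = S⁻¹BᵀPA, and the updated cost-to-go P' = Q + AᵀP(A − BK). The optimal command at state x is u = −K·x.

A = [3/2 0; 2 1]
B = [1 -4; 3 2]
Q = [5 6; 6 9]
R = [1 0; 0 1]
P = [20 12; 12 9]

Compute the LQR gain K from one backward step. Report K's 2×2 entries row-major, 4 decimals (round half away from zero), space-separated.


0.7717 0.2779 -0.1899 0.0641

BᵀP = [56.0000 39.0000; -56.0000 -30.0000]
S = R + BᵀPB = [1 0; 0 1] + [173.0000 -146.0000; -146.0000 164.0000] = [174.0000 -146.0000; -146.0000 165.0000]
BᵀPA = [162.0000 39.0000; -144.0000 -30.0000]
K = S⁻¹·BᵀPA = [0.7717 0.2779; -0.1899 0.0641]
A−BK = [-0.0312 -0.0215; 0.0646 0.0380]
AᵀP(A−BK) = [0.6402 0.2069; 0.2069 0.0840]
P' = Q + AᵀP(A−BK) = [5.6402 6.2069; 6.2069 9.0840]
tr(P') = 14.7242


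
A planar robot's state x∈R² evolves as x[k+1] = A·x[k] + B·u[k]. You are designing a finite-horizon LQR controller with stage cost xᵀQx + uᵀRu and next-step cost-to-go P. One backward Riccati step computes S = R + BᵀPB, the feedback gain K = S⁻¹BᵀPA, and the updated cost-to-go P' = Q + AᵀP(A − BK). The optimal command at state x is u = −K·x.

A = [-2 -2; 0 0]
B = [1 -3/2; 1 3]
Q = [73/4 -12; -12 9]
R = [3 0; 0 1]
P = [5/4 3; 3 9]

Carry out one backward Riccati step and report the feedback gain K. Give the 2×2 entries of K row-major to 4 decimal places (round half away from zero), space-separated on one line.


BᵀP = [4.2500 12.0000; 7.1250 22.5000]
S = R + BᵀPB = [3 0; 0 1] + [16.2500 29.6250; 29.6250 56.8125] = [19.2500 29.6250; 29.6250 57.8125]
BᵀPA = [-8.5000 -8.5000; -14.2500 -14.2500]
K = S⁻¹·BᵀPA = [-0.2944 -0.2944; -0.0956 -0.0956]
A−BK = [-1.8491 -1.8491; 0.5813 0.5813]
AᵀP(A−BK) = [1.1350 1.1350; 1.1350 1.1350]
P' = Q + AᵀP(A−BK) = [19.3850 -10.8650; -10.8650 10.1350]
tr(P') = 29.5199

-0.2944 -0.2944 -0.0956 -0.0956


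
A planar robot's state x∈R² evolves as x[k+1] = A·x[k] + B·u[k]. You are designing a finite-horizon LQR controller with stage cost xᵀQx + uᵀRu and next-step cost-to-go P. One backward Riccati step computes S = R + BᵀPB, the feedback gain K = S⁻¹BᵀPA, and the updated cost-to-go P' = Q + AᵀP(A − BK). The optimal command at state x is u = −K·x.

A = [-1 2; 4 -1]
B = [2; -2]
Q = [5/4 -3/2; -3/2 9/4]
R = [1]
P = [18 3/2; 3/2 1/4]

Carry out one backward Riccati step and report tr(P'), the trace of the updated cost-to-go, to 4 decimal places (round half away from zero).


BᵀP = [33.0000 2.5000]
S = R + BᵀPB = [1] + [61.0000] = [62.0000]
BᵀPA = [-23.0000 63.5000]
K = S⁻¹·BᵀPA = [-0.3710 1.0242]
A−BK = [-0.2581 -0.0484; 3.2581 1.0484]
AᵀP(A−BK) = [1.4677 0.0565; 0.0565 1.2137]
P' = Q + AᵀP(A−BK) = [2.7177 -1.4435; -1.4435 3.4637]
tr(P') = 6.1815

6.1815


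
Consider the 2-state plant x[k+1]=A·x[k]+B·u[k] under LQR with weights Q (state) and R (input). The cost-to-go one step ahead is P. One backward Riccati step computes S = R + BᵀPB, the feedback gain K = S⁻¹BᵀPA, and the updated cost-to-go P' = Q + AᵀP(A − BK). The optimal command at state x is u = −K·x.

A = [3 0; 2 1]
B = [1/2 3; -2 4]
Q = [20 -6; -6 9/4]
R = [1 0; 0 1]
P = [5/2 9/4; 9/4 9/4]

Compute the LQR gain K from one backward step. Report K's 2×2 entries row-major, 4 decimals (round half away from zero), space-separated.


0.0679 -0.1091 0.7276 0.1164

BᵀP = [-3.2500 -3.3750; 16.5000 15.7500]
S = R + BᵀPB = [1 0; 0 1] + [5.1250 -23.2500; -23.2500 112.5000] = [6.1250 -23.2500; -23.2500 113.5000]
BᵀPA = [-16.5000 -3.3750; 81.0000 15.7500]
K = S⁻¹·BᵀPA = [0.0679 -0.1091; 0.7276 0.1164]
A−BK = [0.7833 -0.2947; -0.7745 0.3161]
AᵀP(A−BK) = [0.6876 0.0200; 0.0200 0.0482]
P' = Q + AᵀP(A−BK) = [20.6876 -5.9800; -5.9800 2.2982]
tr(P') = 22.9858


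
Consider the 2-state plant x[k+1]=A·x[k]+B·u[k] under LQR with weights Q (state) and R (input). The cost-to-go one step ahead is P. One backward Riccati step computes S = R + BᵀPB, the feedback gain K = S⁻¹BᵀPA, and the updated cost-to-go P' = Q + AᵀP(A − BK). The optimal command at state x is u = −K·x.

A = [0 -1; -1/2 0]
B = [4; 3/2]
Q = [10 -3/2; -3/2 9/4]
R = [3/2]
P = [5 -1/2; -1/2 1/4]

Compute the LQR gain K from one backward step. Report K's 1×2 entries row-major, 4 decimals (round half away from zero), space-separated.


0.0107 -0.2531

BᵀP = [19.2500 -1.6250]
S = R + BᵀPB = [3/2] + [74.5625] = [76.0625]
BᵀPA = [0.8125 -19.2500]
K = S⁻¹·BᵀPA = [0.0107 -0.2531]
A−BK = [-0.0427 0.0123; -0.5160 0.3796]
AᵀP(A−BK) = [0.0538 -0.0444; -0.0444 0.1282]
P' = Q + AᵀP(A−BK) = [10.0538 -1.5444; -1.5444 2.3782]
tr(P') = 12.4320


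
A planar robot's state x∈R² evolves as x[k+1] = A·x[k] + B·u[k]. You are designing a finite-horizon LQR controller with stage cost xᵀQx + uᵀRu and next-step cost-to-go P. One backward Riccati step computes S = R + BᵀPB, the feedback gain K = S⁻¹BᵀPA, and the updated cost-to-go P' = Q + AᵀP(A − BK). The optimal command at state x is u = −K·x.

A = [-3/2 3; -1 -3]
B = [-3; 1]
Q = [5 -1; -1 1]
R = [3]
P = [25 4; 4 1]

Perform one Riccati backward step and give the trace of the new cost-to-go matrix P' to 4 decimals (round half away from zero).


11.8537

BᵀP = [-71.0000 -11.0000]
S = R + BᵀPB = [3] + [202.0000] = [205.0000]
BᵀPA = [117.5000 -180.0000]
K = S⁻¹·BᵀPA = [0.5732 -0.8780]
A−BK = [0.2195 0.3659; -1.5732 -2.1220]
AᵀP(A−BK) = [1.9024 -0.3293; -0.3293 3.9512]
P' = Q + AᵀP(A−BK) = [6.9024 -1.3293; -1.3293 4.9512]
tr(P') = 11.8537


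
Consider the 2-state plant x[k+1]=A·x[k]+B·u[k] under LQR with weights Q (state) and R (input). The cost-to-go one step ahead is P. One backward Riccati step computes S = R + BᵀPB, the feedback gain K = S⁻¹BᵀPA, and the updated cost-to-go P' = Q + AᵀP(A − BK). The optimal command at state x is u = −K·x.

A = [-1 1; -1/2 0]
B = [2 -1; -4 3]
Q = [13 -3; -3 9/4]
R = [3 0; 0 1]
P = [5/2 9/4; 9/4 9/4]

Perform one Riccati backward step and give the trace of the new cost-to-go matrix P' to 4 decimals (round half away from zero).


17.1653

BᵀP = [-4.0000 -4.5000; 4.2500 4.5000]
S = R + BᵀPB = [3 0; 0 1] + [10.0000 -9.5000; -9.5000 9.2500] = [13.0000 -9.5000; -9.5000 10.2500]
BᵀPA = [6.2500 -4.0000; -6.5000 4.2500]
K = S⁻¹·BᵀPA = [0.0538 -0.0145; -0.5843 0.4012]
A−BK = [-1.6919 1.4302; 1.4680 -1.2616]
AᵀP(A−BK) = [1.1784 -0.9266; -0.9266 0.7369]
P' = Q + AᵀP(A−BK) = [14.1784 -3.9266; -3.9266 2.9869]
tr(P') = 17.1653


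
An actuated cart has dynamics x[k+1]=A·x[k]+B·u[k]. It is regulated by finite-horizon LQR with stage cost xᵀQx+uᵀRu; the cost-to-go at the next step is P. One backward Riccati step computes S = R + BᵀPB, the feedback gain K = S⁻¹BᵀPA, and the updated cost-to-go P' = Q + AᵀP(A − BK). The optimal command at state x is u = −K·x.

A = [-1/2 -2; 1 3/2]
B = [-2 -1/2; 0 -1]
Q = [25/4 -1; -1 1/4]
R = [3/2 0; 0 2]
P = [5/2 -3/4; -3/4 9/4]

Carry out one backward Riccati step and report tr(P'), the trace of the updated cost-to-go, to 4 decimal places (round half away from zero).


12.2326

BᵀP = [-5.0000 1.5000; -0.5000 -1.8750]
S = R + BᵀPB = [3/2 0; 0 2] + [10.0000 1.0000; 1.0000 2.1250] = [11.5000 1.0000; 1.0000 4.1250]
BᵀPA = [4.0000 12.2500; -1.6250 -1.8125]
K = S⁻¹·BᵀPA = [0.3903 1.1272; -0.4886 -0.7127]
A−BK = [0.0363 -0.1020; 0.5114 0.7873]
AᵀP(A−BK) = [1.2699 2.2707; 2.2707 4.4628]
P' = Q + AᵀP(A−BK) = [7.5199 1.2707; 1.2707 4.7128]
tr(P') = 12.2326


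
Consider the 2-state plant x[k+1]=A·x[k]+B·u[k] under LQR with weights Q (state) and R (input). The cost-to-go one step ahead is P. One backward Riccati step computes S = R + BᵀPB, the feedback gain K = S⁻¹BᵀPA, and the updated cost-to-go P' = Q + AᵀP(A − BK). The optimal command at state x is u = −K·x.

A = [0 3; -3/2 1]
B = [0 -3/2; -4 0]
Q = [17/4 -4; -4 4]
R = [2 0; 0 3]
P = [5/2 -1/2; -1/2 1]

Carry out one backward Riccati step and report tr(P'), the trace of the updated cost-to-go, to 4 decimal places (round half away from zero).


BᵀP = [2.0000 -4.0000; -3.7500 0.7500]
S = R + BᵀPB = [2 0; 0 3] + [16.0000 -3.0000; -3.0000 5.6250] = [18.0000 -3.0000; -3.0000 8.6250]
BᵀPA = [6.0000 2.0000; -1.1250 -10.5000]
K = S⁻¹·BᵀPA = [0.3308 -0.0974; -0.0154 -1.2513]
A−BK = [-0.0231 1.1231; -0.1769 0.6103]
AᵀP(A−BK) = [0.2481 -0.0731; -0.0731 7.5564]
P' = Q + AᵀP(A−BK) = [4.4981 -4.0731; -4.0731 11.5564]
tr(P') = 16.0545

16.0545


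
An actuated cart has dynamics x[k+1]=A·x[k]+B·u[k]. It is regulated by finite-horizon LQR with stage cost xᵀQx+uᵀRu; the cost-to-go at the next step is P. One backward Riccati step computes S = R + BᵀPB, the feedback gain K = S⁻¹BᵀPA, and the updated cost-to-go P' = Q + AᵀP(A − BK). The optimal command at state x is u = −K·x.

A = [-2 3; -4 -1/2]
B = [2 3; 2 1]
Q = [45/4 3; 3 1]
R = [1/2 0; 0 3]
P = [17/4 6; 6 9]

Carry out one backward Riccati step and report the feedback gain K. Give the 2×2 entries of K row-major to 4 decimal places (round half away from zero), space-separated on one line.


BᵀP = [20.5000 30.0000; 18.7500 27.0000]
S = R + BᵀPB = [1/2 0; 0 3] + [101.0000 91.5000; 91.5000 83.2500] = [101.5000 91.5000; 91.5000 86.2500]
BᵀPA = [-161.0000 46.5000; -145.5000 42.7500]
K = S⁻¹·BᵀPA = [-1.4995 0.2591; -0.0962 0.2208]
A−BK = [1.2875 1.8194; -0.9048 -1.2390]
AᵀP(A−BK) = [1.5859 0.3386; 0.3386 1.0135]
P' = Q + AᵀP(A−BK) = [12.8359 3.3386; 3.3386 2.0135]
tr(P') = 14.8494

-1.4995 0.2591 -0.0962 0.2208


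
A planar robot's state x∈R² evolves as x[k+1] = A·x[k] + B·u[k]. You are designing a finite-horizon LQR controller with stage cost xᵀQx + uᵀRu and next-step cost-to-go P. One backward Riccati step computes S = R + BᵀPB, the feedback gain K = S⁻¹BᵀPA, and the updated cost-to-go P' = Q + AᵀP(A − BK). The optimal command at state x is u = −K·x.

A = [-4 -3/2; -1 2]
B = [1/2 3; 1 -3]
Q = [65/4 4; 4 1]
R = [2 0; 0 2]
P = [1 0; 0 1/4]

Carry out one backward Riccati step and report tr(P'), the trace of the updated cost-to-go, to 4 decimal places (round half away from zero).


BᵀP = [0.5000 0.2500; 3.0000 -0.7500]
S = R + BᵀPB = [2 0; 0 2] + [0.5000 0.7500; 0.7500 11.2500] = [2.5000 0.7500; 0.7500 13.2500]
BᵀPA = [-2.2500 -0.2500; -11.2500 -6.0000]
K = S⁻¹·BᵀPA = [-0.6564 0.0365; -0.8119 -0.4549]
A−BK = [-1.2361 -0.1536; -2.7793 0.5988]
AᵀP(A−BK) = [5.6392 0.4645; 0.4645 0.5298]
P' = Q + AᵀP(A−BK) = [21.8892 4.4645; 4.4645 1.5298]
tr(P') = 23.4189

23.4189


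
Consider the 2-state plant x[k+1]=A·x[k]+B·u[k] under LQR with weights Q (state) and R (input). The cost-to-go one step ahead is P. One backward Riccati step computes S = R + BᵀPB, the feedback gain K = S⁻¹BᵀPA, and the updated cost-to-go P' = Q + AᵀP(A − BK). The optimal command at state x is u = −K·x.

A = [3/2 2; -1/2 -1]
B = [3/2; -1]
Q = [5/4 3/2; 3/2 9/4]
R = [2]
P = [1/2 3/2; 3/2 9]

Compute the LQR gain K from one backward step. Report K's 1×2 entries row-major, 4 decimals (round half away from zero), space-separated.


BᵀP = [-0.7500 -6.7500]
S = R + BᵀPB = [2] + [5.6250] = [7.6250]
BᵀPA = [2.2500 5.2500]
K = S⁻¹·BᵀPA = [0.2951 0.6885]
A−BK = [1.0574 0.9672; -0.2049 -0.3115]
AᵀP(A−BK) = [0.4611 0.7008; 0.7008 1.3852]
P' = Q + AᵀP(A−BK) = [1.7111 2.2008; 2.2008 3.6352]
tr(P') = 5.3463

0.2951 0.6885
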